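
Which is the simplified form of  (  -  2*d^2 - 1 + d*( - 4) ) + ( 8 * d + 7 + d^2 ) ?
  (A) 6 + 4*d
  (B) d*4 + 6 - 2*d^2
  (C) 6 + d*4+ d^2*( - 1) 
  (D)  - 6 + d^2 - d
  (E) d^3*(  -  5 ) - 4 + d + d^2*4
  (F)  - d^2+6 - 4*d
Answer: C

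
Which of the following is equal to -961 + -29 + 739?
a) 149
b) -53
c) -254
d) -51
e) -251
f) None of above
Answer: e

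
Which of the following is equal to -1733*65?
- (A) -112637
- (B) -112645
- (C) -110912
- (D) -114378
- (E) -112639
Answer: B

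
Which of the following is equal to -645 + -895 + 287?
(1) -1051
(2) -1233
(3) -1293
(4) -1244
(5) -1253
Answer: 5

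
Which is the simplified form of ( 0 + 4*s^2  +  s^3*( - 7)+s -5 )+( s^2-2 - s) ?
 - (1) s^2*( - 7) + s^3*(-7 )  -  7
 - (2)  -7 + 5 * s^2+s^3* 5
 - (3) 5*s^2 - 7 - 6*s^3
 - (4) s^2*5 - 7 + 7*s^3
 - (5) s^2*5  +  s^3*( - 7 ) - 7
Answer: 5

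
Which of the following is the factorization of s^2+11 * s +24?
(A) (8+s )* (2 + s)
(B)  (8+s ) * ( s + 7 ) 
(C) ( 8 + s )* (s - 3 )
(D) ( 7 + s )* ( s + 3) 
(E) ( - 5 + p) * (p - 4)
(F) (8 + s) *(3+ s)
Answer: F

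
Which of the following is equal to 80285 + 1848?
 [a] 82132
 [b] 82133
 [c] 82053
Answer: b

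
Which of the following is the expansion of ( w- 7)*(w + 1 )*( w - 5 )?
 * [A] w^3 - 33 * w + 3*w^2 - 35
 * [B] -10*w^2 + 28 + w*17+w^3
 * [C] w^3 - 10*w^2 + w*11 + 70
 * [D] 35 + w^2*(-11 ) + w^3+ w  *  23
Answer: D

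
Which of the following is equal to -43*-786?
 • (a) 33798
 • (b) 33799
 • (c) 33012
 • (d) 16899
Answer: a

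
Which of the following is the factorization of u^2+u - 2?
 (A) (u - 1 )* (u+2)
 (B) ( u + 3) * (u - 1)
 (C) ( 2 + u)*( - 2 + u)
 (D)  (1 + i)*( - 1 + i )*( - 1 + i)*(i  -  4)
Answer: A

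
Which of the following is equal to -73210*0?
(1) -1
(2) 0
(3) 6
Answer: 2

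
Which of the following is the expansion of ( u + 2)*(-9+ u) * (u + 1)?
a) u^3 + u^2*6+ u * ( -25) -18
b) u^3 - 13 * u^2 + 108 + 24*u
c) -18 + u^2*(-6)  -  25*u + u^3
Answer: c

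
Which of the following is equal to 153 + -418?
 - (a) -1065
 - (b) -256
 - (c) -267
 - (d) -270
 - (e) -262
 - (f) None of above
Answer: f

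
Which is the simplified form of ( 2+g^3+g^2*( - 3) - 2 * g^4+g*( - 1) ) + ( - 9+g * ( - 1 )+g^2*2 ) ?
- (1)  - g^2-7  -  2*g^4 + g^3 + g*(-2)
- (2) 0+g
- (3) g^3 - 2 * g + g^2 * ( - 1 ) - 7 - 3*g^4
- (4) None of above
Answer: 1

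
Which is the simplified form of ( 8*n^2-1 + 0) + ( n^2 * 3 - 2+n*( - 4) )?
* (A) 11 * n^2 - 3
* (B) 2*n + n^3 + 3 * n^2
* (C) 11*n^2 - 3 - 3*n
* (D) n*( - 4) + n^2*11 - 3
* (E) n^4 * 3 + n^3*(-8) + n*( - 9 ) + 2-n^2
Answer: D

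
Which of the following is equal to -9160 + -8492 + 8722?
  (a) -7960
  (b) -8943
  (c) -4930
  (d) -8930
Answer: d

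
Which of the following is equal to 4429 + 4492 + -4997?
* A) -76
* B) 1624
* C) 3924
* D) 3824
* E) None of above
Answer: C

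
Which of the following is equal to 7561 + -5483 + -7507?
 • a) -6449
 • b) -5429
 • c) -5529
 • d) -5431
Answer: b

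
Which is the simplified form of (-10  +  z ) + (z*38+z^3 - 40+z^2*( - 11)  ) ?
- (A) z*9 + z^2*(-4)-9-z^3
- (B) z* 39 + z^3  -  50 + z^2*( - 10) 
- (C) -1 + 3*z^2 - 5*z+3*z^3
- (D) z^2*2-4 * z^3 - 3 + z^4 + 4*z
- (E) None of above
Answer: E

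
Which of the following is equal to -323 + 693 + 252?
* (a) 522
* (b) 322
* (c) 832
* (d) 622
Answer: d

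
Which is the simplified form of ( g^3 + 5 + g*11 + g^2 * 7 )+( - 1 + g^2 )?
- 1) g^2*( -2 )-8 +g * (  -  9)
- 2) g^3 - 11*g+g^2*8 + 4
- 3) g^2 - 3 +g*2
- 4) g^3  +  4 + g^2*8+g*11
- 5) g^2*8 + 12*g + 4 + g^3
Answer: 4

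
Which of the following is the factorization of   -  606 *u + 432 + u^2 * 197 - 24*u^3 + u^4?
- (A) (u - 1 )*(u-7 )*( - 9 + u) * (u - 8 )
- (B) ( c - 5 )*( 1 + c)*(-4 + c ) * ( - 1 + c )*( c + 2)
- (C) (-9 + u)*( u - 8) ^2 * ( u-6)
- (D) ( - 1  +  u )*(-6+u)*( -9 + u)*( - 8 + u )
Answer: D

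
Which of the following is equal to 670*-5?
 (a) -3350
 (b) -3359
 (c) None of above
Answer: a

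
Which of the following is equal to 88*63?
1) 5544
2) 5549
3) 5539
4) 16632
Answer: 1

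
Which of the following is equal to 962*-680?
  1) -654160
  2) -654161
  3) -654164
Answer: 1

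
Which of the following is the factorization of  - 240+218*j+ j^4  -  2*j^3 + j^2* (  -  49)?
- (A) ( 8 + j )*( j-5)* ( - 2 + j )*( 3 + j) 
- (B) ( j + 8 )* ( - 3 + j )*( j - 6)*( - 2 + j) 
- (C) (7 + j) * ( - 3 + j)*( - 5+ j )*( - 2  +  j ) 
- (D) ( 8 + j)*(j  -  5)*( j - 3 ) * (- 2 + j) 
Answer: D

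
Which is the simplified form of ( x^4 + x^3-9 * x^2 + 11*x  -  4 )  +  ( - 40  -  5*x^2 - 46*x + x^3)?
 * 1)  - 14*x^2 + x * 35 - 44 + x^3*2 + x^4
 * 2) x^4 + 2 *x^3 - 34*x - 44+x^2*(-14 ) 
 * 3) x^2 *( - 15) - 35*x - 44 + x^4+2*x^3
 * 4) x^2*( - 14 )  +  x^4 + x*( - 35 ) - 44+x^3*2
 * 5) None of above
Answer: 4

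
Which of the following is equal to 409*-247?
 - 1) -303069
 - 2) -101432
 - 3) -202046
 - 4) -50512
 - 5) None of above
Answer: 5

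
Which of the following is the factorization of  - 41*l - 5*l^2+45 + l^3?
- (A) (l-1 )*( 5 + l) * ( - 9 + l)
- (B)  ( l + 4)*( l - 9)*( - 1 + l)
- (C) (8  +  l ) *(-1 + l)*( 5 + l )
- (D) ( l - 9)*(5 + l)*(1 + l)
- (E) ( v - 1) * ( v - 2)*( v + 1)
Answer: A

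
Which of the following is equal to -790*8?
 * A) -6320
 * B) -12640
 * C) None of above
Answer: A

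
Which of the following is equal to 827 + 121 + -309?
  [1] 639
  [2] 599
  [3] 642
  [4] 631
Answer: 1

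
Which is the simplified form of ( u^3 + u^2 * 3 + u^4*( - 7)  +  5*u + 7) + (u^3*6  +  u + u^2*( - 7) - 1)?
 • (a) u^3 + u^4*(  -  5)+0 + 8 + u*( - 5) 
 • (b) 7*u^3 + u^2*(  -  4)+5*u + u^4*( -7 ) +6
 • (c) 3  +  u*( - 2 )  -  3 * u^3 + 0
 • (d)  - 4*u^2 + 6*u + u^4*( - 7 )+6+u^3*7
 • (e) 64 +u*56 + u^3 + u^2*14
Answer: d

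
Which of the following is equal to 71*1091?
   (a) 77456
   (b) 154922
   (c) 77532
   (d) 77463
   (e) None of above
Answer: e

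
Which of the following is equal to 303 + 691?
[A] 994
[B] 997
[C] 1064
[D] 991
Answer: A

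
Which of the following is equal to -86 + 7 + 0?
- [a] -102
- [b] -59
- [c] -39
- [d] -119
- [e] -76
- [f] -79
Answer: f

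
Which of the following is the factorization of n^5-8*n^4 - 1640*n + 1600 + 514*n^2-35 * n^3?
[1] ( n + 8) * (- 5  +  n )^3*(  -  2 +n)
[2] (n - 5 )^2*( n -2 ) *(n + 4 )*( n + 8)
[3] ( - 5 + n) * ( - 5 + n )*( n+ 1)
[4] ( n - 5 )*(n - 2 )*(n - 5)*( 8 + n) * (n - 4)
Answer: 4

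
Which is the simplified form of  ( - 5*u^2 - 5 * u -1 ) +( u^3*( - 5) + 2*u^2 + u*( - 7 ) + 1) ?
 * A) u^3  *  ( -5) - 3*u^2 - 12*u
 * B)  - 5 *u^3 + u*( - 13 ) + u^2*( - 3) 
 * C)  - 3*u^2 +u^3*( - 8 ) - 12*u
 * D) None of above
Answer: A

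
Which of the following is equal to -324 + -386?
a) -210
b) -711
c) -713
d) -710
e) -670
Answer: d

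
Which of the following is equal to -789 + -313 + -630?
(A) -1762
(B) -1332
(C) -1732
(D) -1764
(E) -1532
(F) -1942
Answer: C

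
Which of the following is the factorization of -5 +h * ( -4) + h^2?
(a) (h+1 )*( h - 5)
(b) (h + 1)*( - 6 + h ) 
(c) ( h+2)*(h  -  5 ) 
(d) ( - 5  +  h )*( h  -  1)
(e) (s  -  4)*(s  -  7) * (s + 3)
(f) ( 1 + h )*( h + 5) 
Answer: a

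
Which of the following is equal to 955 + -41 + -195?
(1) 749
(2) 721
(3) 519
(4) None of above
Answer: 4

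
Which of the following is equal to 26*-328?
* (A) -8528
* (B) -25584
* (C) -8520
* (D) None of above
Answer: A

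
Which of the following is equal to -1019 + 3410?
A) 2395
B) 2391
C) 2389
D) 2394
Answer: B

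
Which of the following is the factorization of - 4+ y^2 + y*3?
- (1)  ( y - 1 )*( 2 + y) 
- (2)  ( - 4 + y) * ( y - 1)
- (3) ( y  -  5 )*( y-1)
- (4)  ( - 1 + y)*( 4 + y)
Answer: 4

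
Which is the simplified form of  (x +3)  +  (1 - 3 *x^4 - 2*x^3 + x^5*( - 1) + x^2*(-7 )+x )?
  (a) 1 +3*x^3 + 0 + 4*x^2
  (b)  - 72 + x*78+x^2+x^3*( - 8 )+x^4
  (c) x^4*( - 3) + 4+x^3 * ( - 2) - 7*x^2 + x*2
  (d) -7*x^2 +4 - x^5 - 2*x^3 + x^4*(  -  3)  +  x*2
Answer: d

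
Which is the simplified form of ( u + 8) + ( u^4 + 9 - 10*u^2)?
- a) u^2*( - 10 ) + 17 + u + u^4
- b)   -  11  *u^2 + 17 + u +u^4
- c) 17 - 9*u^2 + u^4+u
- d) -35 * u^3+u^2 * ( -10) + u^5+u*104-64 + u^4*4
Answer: a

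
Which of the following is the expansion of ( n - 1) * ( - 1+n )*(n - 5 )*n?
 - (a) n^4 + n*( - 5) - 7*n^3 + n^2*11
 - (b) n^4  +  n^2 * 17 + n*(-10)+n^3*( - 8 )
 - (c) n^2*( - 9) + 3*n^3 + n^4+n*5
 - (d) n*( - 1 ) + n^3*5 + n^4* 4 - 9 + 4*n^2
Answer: a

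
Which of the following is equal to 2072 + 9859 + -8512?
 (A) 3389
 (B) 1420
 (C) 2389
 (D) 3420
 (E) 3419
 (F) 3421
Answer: E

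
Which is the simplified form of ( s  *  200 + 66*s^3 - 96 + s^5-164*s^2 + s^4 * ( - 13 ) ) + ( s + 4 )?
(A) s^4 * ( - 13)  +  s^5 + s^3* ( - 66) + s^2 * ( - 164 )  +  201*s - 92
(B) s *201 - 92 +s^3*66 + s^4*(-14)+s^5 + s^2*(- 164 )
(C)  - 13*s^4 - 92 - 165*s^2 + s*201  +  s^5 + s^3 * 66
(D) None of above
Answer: D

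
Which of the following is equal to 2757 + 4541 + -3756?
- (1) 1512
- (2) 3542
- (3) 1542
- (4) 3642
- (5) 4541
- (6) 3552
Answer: 2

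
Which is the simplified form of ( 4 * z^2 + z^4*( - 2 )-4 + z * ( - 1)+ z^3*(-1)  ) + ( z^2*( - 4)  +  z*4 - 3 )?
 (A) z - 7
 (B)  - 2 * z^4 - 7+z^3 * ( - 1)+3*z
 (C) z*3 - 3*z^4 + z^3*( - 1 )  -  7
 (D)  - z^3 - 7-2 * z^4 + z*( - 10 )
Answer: B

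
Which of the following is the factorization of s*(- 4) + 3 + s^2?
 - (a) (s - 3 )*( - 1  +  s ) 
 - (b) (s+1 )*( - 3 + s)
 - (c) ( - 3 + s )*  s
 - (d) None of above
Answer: a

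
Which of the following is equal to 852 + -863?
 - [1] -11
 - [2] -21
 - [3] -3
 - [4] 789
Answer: 1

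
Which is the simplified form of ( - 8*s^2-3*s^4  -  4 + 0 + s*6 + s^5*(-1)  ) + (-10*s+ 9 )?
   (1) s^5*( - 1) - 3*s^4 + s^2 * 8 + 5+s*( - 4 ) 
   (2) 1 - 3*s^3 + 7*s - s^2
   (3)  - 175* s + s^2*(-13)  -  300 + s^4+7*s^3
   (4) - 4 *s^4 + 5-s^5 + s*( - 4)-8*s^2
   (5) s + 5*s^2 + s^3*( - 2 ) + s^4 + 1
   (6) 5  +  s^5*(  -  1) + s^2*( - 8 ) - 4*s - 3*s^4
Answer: 6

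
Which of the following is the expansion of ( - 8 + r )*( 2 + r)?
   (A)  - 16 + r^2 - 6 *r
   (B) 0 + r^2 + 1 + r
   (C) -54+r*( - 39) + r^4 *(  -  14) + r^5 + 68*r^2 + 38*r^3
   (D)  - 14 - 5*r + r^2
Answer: A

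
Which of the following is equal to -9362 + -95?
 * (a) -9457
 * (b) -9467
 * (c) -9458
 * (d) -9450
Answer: a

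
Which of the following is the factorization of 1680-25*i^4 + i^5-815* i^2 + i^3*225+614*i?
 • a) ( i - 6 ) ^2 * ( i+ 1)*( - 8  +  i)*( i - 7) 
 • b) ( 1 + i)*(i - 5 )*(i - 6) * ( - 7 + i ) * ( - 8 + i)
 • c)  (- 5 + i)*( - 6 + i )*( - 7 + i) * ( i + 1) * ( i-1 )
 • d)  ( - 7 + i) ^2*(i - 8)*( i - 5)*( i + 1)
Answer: b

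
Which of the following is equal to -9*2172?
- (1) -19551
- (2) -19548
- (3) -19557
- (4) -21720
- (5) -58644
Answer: 2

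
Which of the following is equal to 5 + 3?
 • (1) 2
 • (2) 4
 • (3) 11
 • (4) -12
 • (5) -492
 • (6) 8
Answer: 6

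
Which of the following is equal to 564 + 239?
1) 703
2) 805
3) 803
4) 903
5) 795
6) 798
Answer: 3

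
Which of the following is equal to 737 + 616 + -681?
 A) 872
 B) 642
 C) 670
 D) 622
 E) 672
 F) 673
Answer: E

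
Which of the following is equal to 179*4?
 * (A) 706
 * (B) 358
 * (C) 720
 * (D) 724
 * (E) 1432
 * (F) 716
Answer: F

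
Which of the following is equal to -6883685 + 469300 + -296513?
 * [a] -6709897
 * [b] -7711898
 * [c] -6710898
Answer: c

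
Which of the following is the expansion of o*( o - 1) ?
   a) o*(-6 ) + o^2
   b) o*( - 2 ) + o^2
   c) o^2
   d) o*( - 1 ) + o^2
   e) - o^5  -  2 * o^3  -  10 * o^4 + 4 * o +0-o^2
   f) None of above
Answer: d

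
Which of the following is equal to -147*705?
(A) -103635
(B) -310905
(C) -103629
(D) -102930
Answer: A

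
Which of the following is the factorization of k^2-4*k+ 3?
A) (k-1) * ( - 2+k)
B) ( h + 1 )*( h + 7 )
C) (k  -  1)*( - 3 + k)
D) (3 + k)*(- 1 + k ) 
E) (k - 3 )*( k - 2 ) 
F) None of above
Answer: C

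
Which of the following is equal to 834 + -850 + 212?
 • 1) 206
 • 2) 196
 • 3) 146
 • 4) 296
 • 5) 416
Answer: 2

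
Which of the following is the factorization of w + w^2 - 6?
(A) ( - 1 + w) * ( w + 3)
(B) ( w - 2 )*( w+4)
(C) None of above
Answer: C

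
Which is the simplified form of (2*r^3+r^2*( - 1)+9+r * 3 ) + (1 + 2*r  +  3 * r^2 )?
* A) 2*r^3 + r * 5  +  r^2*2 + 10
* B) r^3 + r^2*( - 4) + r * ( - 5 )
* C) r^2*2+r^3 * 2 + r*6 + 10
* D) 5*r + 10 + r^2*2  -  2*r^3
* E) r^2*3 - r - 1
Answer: A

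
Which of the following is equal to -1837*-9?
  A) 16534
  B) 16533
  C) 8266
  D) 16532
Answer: B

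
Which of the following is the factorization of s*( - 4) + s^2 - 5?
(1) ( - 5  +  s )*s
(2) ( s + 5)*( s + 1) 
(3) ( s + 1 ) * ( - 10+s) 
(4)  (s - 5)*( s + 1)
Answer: 4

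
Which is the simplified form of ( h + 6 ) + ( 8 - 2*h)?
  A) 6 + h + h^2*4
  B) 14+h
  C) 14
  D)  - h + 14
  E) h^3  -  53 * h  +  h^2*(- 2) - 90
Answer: D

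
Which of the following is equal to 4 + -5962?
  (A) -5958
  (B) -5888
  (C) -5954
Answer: A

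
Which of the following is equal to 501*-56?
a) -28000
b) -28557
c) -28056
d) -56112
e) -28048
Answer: c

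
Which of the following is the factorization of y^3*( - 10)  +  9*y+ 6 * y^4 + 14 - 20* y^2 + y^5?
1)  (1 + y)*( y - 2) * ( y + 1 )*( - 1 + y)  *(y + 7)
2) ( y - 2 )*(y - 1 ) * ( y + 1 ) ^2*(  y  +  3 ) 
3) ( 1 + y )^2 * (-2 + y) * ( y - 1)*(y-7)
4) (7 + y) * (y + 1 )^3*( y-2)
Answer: 1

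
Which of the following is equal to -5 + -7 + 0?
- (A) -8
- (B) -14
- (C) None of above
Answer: C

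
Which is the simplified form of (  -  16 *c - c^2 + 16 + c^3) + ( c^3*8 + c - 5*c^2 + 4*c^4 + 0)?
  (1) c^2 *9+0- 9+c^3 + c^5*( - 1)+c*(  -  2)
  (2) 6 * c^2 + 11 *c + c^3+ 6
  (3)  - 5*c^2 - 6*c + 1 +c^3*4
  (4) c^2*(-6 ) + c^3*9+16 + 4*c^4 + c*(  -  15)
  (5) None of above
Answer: 4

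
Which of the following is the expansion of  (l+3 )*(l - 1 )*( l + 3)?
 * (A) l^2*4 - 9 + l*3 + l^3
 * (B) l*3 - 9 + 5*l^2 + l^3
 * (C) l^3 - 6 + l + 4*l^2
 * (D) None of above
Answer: B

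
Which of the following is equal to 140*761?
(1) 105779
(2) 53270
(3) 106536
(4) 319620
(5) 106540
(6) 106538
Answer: 5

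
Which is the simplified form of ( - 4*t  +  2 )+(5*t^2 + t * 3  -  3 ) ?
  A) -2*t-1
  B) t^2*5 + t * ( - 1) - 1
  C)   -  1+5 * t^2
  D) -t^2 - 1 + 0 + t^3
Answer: B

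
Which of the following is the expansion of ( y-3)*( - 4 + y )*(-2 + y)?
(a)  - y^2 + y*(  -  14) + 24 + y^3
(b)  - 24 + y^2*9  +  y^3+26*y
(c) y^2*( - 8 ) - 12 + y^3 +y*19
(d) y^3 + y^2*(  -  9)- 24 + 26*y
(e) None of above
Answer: d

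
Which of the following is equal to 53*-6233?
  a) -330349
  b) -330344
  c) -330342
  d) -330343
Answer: a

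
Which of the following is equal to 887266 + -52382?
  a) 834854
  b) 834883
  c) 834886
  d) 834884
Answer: d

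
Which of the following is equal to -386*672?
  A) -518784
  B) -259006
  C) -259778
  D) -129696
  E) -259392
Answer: E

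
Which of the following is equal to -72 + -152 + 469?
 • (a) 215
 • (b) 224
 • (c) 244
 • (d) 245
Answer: d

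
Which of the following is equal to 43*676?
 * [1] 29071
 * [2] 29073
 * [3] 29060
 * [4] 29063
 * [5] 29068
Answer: 5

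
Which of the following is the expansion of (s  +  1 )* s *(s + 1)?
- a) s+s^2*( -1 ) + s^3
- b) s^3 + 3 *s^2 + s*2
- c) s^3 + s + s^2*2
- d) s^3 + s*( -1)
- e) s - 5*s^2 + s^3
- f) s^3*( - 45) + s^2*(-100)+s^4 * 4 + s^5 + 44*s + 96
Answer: c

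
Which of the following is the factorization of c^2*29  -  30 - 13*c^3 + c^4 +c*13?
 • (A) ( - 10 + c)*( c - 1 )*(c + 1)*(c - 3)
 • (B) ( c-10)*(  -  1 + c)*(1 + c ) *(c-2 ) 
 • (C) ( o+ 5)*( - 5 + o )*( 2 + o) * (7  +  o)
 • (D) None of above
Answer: A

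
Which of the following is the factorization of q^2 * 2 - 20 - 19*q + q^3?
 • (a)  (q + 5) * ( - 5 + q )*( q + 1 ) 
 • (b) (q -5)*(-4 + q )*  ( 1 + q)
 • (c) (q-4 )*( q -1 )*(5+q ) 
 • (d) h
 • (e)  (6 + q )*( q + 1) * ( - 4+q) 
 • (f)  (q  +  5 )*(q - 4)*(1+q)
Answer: f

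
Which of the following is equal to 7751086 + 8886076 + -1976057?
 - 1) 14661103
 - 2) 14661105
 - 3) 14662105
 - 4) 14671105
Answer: 2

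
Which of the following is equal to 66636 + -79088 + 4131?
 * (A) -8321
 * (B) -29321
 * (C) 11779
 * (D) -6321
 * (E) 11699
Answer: A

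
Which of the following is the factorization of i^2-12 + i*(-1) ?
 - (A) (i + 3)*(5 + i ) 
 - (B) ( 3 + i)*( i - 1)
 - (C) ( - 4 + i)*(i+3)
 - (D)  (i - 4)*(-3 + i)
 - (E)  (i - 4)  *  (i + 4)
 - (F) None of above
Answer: C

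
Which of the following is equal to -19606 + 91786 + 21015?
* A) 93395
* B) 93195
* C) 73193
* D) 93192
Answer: B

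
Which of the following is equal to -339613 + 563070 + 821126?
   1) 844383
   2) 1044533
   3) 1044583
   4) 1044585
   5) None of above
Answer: 3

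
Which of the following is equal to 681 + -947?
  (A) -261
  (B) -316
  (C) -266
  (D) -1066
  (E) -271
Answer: C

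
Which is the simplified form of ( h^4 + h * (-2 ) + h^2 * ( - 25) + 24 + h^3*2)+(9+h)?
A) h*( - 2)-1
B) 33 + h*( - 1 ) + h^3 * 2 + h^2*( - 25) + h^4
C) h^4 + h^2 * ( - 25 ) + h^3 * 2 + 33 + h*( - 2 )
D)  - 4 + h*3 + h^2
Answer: B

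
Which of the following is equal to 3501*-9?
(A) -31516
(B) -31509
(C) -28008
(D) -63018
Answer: B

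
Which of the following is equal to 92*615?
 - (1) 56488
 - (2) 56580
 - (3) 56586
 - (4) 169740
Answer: 2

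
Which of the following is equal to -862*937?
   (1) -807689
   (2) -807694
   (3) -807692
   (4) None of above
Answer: 2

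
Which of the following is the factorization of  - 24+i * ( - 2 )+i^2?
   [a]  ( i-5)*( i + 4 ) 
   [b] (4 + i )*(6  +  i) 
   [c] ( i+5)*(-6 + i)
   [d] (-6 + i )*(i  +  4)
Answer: d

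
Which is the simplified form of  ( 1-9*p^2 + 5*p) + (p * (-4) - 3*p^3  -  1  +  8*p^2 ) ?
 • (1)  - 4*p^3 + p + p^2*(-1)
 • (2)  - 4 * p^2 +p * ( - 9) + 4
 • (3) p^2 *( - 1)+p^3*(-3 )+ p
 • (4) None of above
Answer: 3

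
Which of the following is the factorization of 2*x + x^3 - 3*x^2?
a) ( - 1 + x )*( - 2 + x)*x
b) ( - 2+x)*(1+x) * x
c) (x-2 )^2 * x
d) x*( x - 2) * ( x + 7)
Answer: a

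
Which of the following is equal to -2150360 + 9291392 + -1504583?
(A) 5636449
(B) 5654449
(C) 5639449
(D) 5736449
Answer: A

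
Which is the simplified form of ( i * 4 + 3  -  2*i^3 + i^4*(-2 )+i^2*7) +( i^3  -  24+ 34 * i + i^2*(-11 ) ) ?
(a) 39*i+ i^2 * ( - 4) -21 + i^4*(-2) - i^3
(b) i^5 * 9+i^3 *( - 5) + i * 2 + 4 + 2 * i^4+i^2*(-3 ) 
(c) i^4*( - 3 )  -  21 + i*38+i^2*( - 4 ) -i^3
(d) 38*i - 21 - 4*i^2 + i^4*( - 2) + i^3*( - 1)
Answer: d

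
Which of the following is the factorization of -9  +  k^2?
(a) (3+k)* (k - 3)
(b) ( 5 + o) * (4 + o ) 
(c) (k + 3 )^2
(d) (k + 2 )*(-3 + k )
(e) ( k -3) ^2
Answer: a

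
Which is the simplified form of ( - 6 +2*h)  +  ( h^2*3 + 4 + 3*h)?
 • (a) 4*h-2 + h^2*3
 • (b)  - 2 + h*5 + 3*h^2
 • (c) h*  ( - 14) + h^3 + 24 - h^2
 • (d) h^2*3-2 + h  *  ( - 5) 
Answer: b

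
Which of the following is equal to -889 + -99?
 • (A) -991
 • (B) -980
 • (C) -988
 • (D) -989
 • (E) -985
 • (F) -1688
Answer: C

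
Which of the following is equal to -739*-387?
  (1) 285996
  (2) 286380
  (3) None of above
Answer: 3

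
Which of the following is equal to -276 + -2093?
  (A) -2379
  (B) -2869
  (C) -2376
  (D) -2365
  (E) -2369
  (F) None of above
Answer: E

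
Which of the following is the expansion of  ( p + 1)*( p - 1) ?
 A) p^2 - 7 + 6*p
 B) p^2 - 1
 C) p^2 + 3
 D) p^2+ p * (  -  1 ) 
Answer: B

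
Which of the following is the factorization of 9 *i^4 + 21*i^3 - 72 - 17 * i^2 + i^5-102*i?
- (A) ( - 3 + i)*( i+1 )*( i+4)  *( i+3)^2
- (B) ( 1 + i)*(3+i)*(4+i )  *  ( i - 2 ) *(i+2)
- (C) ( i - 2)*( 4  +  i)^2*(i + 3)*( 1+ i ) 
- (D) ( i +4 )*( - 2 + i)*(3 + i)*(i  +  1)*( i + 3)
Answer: D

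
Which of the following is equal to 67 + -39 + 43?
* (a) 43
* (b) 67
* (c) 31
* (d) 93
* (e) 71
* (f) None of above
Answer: e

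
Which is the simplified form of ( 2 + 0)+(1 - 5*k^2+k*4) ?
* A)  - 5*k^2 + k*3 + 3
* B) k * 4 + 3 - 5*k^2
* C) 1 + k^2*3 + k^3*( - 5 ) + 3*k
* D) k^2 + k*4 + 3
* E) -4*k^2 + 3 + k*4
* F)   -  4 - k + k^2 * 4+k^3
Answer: B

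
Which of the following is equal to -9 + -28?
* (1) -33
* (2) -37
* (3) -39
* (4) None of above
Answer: 2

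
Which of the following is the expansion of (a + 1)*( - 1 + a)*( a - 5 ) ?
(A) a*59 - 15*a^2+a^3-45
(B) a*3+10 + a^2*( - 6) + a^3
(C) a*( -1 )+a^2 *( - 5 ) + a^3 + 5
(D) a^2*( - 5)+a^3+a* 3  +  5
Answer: C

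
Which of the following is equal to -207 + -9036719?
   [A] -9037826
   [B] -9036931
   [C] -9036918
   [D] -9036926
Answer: D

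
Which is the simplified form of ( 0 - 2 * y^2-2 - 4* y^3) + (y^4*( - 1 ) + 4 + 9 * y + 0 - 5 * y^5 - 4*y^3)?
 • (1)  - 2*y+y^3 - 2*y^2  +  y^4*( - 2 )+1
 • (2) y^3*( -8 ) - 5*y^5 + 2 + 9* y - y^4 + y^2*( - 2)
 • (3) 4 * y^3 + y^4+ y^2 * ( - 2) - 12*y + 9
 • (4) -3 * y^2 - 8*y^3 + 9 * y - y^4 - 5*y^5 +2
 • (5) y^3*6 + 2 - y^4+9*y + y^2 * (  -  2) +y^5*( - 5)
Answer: 2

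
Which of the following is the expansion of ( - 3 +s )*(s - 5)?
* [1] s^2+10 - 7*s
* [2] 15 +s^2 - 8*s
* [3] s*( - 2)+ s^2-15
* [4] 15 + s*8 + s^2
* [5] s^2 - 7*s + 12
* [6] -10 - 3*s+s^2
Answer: 2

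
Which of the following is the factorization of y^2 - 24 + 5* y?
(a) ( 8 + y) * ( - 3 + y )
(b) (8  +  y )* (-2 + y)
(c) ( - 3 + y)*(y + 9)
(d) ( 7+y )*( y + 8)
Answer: a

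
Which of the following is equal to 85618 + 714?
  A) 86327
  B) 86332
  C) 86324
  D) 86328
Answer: B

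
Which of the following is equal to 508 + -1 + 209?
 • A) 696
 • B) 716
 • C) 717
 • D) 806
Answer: B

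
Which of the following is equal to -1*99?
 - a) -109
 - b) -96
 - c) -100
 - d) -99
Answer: d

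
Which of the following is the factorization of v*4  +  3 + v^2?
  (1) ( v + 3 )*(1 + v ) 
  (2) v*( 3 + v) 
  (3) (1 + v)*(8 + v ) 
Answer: 1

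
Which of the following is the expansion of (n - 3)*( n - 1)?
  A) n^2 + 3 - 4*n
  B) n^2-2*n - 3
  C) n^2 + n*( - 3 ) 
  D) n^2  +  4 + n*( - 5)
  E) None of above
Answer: A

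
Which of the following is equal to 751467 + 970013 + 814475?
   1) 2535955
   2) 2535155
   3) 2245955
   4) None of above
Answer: 1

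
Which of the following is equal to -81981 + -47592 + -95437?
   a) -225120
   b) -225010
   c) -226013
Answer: b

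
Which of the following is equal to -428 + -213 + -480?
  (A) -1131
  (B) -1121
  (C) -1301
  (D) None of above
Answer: B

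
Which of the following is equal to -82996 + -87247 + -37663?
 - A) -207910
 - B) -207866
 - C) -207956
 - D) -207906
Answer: D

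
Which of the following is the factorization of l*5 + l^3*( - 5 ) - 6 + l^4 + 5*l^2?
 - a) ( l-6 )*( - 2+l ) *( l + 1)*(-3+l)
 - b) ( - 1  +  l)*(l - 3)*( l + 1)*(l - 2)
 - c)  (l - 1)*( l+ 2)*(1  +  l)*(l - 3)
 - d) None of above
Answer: b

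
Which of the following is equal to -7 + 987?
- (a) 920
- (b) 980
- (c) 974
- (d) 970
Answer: b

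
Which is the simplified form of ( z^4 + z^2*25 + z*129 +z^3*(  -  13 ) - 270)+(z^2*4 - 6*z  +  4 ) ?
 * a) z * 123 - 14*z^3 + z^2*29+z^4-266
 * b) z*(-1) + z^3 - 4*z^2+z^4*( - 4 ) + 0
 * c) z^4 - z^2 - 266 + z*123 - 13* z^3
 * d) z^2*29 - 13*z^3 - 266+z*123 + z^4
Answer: d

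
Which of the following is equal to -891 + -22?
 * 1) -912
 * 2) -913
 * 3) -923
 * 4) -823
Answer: 2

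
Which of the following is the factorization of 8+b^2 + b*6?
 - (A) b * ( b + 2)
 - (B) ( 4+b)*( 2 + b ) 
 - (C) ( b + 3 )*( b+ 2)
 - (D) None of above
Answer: B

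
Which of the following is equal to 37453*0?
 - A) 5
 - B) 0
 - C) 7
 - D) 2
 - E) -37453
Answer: B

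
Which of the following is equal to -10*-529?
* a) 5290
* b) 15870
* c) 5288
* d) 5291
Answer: a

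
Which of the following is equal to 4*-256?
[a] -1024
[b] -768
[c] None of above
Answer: a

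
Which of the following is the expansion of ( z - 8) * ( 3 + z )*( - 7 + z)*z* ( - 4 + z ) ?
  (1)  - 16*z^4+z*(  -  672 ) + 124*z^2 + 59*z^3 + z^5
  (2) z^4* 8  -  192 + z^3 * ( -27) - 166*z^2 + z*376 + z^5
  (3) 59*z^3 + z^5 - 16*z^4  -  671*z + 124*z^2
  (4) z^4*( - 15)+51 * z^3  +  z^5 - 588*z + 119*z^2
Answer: 1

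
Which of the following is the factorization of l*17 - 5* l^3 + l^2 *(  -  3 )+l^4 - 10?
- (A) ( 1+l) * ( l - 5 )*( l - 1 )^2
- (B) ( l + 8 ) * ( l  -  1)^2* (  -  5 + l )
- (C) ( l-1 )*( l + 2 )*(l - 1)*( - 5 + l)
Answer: C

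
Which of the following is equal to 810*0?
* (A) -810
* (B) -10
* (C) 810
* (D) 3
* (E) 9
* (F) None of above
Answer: F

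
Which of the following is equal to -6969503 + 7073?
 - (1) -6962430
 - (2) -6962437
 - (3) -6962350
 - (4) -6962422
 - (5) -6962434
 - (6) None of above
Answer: 1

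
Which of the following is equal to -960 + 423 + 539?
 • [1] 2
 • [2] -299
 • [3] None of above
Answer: 1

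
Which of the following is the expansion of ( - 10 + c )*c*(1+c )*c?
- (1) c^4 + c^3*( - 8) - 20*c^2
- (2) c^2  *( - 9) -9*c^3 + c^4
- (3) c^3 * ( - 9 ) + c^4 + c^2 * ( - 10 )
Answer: 3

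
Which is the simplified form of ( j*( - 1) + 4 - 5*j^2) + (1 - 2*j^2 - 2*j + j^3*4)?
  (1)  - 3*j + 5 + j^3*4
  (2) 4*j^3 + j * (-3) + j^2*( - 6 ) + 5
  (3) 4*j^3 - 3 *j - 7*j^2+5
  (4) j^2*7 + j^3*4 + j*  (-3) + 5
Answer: 3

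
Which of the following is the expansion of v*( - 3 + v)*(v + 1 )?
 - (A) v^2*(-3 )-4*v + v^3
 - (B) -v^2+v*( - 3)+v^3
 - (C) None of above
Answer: C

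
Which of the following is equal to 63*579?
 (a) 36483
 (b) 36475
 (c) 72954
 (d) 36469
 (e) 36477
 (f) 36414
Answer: e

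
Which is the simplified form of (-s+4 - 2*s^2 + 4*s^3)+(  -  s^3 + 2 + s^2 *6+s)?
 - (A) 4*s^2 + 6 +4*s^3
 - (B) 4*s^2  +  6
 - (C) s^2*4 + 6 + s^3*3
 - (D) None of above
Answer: C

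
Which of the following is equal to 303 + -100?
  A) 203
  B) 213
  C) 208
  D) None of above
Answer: A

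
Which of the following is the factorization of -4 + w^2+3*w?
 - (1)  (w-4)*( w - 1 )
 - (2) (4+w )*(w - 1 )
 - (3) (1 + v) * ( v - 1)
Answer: 2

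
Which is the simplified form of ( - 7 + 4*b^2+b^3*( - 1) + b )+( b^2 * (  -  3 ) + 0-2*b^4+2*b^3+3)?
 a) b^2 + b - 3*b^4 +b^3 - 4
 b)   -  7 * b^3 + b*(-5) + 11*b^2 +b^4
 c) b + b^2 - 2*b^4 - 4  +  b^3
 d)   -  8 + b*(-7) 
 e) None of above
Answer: c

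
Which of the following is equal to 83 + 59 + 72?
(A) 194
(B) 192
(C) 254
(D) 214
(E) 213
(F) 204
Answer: D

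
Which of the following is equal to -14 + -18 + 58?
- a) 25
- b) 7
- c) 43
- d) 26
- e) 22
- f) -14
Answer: d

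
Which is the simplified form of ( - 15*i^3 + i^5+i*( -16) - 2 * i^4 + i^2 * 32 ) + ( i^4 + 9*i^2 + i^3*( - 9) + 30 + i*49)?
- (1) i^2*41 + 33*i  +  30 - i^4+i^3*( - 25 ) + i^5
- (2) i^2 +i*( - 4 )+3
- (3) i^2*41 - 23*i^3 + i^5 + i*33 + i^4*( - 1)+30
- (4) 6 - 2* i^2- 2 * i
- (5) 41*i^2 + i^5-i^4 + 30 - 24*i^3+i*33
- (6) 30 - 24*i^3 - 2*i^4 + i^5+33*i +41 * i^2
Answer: 5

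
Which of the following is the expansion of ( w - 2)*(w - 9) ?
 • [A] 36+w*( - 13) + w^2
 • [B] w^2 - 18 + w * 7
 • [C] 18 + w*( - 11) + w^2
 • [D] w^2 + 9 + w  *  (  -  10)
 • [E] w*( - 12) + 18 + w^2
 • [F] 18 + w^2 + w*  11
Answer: C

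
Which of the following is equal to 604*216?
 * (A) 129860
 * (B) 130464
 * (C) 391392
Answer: B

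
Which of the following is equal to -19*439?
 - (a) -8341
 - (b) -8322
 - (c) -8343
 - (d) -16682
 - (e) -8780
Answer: a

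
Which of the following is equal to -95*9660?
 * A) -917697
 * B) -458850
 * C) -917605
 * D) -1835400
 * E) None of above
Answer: E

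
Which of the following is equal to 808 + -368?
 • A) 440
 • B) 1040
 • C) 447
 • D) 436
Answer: A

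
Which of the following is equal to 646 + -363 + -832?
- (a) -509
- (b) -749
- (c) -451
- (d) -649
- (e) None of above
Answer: e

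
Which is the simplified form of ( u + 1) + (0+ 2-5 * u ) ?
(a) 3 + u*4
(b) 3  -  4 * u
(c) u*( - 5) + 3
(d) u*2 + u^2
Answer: b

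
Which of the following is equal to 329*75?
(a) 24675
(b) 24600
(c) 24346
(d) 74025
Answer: a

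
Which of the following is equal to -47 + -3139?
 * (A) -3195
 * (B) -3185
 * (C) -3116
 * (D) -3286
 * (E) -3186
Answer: E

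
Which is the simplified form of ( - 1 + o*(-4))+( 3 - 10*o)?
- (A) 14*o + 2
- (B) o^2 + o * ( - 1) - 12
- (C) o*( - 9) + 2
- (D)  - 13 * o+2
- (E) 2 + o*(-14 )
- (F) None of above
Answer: E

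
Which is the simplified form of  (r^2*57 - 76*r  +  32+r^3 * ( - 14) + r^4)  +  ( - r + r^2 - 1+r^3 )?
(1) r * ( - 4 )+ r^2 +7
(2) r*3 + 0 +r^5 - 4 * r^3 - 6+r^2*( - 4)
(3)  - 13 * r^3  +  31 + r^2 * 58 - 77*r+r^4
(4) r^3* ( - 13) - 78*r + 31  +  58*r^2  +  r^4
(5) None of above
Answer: 3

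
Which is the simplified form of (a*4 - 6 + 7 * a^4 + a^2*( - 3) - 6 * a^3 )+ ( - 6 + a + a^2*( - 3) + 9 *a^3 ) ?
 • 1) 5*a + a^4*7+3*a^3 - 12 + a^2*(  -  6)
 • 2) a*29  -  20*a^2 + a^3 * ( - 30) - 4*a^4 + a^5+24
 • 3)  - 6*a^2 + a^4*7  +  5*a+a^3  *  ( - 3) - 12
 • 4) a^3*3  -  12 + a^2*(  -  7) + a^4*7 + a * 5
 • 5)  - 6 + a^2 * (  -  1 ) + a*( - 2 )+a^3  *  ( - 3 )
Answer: 1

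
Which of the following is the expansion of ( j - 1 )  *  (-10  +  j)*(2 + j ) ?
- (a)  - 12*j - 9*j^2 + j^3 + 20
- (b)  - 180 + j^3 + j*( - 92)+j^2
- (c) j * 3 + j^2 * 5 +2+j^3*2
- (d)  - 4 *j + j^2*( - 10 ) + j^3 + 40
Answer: a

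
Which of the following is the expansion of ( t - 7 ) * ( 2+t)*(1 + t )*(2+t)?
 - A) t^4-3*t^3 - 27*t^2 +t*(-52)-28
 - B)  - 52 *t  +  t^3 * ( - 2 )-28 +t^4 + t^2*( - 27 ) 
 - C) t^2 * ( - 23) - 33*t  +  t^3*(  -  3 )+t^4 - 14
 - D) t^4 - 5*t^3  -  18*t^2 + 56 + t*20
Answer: B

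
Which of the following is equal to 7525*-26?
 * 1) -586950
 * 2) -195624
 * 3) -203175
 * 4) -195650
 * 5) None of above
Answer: 4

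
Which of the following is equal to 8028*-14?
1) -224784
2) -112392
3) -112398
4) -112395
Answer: 2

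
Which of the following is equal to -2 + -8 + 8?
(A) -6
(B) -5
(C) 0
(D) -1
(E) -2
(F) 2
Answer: E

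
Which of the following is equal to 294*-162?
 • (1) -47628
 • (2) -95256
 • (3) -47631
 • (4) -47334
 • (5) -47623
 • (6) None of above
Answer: 1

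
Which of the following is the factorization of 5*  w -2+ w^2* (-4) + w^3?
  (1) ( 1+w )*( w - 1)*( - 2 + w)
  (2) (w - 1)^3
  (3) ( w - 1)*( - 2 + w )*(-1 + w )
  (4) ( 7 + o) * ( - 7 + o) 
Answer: 3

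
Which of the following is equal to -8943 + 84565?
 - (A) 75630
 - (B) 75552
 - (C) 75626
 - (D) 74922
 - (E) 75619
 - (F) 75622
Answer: F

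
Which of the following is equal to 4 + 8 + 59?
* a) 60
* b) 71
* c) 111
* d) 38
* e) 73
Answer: b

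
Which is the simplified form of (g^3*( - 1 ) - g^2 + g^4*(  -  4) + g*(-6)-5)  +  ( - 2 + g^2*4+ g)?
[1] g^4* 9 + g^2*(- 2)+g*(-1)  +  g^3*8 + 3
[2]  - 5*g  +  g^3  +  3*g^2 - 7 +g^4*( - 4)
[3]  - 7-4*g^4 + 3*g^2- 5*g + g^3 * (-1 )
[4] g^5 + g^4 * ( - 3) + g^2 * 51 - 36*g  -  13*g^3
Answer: 3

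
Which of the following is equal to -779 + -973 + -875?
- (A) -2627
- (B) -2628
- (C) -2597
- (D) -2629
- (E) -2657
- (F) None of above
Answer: A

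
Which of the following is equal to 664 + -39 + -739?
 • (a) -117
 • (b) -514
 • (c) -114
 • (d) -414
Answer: c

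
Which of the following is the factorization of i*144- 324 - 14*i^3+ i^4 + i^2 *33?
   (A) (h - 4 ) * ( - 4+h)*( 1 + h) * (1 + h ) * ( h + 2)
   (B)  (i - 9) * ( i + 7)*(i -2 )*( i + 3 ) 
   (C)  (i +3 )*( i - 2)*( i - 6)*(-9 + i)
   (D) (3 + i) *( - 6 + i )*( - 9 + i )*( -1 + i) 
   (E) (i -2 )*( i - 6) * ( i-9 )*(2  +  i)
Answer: C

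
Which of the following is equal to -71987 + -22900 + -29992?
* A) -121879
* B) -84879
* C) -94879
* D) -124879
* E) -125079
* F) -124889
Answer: D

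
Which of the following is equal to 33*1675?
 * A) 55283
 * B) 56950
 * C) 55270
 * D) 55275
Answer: D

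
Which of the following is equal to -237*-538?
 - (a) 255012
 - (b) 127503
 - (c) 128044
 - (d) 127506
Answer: d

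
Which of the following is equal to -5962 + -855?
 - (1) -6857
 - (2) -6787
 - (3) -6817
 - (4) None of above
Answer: 3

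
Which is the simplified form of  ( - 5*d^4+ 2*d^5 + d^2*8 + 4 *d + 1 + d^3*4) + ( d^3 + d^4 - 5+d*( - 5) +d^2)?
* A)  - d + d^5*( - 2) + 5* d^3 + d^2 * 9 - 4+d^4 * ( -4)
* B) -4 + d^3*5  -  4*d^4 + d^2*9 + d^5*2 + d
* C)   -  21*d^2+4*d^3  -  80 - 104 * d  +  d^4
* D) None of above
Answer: D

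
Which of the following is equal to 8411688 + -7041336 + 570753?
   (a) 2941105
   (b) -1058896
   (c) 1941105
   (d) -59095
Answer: c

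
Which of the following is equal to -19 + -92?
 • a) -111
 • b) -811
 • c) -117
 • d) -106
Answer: a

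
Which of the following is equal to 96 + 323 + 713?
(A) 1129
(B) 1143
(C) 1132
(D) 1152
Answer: C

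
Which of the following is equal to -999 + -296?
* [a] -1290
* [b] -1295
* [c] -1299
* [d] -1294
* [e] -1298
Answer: b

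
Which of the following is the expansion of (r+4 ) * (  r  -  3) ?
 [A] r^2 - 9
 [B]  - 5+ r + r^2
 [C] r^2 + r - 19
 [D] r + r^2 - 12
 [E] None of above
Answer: D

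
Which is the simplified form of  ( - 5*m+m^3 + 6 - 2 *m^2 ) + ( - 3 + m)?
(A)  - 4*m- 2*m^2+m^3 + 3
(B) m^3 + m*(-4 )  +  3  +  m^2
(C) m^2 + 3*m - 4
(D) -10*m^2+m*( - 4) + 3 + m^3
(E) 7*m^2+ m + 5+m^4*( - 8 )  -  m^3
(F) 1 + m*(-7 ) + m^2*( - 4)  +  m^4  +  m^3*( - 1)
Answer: A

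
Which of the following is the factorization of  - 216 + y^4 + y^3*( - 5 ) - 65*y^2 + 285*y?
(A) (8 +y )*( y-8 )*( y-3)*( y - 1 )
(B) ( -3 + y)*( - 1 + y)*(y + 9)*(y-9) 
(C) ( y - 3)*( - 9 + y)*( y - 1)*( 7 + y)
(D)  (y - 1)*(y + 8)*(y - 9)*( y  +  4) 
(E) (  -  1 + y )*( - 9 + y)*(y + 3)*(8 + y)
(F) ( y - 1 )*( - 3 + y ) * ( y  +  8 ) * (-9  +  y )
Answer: F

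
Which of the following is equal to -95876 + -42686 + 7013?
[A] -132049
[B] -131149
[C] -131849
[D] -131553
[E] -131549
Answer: E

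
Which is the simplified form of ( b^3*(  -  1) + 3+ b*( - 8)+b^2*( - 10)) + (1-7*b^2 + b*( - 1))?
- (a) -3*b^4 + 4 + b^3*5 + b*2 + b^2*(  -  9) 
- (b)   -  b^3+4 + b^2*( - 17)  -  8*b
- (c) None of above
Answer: c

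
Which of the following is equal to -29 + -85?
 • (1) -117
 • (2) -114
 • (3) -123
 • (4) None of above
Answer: 2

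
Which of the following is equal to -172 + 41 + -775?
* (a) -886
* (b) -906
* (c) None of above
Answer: b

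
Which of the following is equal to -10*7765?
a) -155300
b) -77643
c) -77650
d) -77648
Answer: c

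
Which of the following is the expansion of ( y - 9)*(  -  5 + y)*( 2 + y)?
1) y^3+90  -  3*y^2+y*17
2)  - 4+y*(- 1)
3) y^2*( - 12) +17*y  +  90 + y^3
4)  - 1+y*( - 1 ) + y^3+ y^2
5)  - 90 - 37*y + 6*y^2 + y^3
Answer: 3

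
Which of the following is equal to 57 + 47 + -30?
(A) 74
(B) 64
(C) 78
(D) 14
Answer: A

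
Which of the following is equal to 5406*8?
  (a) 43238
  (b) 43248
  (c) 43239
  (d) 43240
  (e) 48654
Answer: b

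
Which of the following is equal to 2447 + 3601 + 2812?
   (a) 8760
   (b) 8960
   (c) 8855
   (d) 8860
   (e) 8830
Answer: d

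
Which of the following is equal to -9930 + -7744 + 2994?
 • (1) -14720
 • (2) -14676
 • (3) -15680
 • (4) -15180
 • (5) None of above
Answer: 5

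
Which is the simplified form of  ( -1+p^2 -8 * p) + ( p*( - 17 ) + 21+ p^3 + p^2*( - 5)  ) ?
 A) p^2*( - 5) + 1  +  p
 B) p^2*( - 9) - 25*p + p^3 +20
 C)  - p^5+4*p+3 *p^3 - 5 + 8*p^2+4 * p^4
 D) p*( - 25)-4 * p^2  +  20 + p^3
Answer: D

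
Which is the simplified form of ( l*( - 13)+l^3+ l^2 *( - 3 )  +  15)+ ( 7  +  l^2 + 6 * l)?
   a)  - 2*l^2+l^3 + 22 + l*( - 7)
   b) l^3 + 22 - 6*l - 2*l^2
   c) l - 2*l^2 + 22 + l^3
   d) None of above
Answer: a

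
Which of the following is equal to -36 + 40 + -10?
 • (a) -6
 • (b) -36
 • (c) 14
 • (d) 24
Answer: a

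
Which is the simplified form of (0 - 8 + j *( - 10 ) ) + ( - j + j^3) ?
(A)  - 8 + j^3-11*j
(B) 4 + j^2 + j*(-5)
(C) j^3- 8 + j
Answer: A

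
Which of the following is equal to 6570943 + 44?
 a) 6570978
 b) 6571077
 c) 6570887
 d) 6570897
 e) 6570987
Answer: e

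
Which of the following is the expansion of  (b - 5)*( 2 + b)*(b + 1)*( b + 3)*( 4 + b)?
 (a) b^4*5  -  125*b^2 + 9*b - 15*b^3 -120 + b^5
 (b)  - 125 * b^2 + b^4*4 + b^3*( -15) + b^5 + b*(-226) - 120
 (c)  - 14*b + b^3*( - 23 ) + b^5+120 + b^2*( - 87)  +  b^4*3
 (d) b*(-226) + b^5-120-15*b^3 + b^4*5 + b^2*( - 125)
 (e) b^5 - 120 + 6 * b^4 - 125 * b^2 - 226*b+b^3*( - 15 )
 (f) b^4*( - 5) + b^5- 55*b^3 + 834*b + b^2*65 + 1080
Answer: d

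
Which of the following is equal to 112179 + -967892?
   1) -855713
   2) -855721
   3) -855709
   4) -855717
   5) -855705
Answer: 1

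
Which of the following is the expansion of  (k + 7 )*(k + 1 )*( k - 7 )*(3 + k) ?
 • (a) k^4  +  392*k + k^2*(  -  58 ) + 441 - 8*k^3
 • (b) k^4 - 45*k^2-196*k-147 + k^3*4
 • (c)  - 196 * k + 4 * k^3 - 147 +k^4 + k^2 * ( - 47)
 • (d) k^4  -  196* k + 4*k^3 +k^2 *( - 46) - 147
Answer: d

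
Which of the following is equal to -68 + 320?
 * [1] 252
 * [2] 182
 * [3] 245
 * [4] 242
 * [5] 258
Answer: 1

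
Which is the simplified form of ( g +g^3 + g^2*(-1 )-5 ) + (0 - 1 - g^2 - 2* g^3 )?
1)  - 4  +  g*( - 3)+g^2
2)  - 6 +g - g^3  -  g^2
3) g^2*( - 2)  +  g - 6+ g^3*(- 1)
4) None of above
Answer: 3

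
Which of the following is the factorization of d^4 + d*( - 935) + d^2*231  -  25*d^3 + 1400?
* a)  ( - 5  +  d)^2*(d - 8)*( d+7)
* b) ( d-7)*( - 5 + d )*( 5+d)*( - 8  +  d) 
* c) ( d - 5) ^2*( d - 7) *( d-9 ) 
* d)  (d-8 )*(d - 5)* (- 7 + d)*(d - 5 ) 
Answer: d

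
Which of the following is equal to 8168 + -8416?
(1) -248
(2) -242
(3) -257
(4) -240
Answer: 1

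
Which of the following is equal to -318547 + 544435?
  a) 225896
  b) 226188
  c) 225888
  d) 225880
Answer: c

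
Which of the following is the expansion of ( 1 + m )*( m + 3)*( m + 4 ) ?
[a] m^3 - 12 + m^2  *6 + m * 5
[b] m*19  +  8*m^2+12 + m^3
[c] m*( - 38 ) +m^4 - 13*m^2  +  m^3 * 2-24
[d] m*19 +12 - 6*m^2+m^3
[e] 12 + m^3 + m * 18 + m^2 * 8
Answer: b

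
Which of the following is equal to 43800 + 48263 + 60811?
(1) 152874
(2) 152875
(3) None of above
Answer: 1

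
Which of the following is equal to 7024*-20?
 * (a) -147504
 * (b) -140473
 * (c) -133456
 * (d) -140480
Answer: d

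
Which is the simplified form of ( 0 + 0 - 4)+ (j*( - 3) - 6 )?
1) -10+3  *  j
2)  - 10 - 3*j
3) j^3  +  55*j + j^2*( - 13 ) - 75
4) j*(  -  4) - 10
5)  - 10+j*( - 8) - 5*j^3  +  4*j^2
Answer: 2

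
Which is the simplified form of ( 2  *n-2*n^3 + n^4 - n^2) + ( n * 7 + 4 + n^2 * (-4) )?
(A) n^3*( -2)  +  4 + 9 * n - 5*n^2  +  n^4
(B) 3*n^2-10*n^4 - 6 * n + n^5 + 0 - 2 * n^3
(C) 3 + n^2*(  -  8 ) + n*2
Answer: A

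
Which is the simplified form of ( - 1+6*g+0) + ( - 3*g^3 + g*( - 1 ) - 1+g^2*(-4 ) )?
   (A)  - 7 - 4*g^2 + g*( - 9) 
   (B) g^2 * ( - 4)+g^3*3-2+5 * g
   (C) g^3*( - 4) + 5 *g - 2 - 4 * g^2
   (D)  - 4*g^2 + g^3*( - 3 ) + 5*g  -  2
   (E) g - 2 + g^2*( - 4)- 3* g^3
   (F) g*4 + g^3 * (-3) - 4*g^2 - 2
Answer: D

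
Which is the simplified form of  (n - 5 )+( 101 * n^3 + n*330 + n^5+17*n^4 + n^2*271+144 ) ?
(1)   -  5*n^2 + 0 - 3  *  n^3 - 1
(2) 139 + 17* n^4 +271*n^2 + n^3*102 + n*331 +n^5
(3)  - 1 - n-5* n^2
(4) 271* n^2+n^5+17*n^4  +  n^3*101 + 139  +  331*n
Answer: 4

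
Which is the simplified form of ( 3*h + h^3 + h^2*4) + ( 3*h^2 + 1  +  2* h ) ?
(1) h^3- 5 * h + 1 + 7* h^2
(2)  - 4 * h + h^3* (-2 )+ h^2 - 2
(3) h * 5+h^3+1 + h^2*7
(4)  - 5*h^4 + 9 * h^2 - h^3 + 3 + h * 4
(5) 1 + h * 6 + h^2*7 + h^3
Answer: 3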